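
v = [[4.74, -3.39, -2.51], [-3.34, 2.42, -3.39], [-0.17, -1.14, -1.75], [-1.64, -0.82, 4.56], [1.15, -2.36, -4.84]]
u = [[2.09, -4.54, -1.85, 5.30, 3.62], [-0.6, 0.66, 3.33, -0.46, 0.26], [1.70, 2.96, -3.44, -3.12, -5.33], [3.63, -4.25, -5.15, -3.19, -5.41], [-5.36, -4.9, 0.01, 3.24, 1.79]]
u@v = [[20.86,  -28.85,  20.03], [-4.56,  -0.40,  -9.91], [-2.26,  20.46,  3.29], [31.29,  -1.34,  25.95], [-12.3,  -0.58,  36.16]]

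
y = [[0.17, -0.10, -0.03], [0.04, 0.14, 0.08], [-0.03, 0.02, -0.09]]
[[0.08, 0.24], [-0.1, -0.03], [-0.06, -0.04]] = y@ [[-0.01, 1.09], [-0.96, -0.52], [0.41, -0.07]]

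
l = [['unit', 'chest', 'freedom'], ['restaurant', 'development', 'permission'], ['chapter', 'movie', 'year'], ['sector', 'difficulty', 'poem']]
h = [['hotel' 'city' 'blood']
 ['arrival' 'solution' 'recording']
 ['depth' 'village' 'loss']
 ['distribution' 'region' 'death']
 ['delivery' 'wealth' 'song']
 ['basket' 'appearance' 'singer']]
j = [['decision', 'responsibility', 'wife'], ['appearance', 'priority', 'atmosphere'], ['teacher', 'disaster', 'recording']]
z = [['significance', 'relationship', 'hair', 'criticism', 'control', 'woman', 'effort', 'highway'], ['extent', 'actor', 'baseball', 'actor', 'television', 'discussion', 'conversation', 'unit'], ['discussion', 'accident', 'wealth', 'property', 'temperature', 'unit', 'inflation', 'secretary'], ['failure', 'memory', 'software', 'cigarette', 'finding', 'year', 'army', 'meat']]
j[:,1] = ['responsibility', 'priority', 'disaster']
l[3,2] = 'poem'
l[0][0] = 'unit'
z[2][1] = 'accident'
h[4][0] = 'delivery'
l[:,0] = ['unit', 'restaurant', 'chapter', 'sector']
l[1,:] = ['restaurant', 'development', 'permission']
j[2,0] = 'teacher'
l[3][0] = 'sector'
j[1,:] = ['appearance', 'priority', 'atmosphere']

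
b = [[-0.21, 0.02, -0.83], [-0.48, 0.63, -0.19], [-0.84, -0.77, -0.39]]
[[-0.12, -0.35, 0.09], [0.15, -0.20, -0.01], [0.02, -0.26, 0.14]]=b @ [[-0.23,0.19,-0.05], [0.12,-0.06,-0.08], [0.2,0.37,-0.10]]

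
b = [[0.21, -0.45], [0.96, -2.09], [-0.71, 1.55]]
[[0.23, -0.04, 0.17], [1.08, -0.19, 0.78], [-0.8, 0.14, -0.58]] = b@ [[0.3, 0.3, 0.03], [-0.38, 0.23, -0.36]]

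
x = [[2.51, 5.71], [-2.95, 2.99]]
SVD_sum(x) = [[1.19, 5.97], [0.46, 2.31]] + [[1.32, -0.26], [-3.41, 0.68]]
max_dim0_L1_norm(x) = 8.7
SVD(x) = [[0.93, 0.36],  [0.36, -0.93]] @ diag([6.530178013202279, 3.728749806019378]) @ [[0.2, 0.98], [0.98, -0.2]]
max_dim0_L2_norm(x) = 6.45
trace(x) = 5.50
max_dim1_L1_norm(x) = 8.22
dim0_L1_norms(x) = [5.46, 8.7]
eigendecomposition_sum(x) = [[(1.25+2.13j), 2.86-1.92j],[-1.48+0.99j, (1.5+1.97j)]] + [[1.25-2.13j, (2.86+1.92j)],  [(-1.48-0.99j), 1.50-1.97j]]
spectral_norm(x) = 6.53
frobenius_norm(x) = 7.52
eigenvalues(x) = [(2.75+4.1j), (2.75-4.1j)]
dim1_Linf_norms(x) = [5.71, 2.99]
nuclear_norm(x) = 10.26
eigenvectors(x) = [[0.81+0.00j, 0.81-0.00j], [0.03+0.58j, (0.03-0.58j)]]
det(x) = 24.35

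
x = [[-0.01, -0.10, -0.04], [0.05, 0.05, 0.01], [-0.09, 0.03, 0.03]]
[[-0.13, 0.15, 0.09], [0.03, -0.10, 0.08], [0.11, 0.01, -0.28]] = x @ [[-0.95,-0.42,2.42], [1.70,-1.75,-0.42], [-0.8,0.70,-1.77]]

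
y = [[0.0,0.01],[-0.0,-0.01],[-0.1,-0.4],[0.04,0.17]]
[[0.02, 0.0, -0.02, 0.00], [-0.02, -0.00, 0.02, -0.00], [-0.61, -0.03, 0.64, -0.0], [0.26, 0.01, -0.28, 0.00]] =y@[[-0.81, -0.37, 0.89, -1.71], [1.73, 0.16, -1.83, 0.43]]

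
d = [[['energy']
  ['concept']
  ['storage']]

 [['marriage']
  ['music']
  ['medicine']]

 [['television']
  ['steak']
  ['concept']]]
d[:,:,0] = [['energy', 'concept', 'storage'], ['marriage', 'music', 'medicine'], ['television', 'steak', 'concept']]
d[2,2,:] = ['concept']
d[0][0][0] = 'energy'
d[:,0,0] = ['energy', 'marriage', 'television']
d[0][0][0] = 'energy'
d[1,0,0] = 'marriage'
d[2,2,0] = 'concept'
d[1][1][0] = 'music'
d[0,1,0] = 'concept'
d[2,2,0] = 'concept'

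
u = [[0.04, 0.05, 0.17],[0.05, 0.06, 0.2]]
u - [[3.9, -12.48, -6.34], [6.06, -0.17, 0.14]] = [[-3.86, 12.53, 6.51], [-6.01, 0.23, 0.06]]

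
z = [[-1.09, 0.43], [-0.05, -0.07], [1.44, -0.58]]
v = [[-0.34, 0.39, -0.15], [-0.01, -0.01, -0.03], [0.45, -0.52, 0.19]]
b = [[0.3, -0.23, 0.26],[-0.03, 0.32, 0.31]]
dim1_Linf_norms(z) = [1.09, 0.07, 1.44]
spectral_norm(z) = 1.95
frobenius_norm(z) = 1.95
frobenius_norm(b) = 0.64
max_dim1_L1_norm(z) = 2.02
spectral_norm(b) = 0.46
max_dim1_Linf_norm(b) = 0.32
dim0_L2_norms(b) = [0.3, 0.39, 0.4]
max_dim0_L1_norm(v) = 0.92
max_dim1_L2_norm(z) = 1.55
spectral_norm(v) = 0.89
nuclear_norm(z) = 2.03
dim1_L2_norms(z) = [1.17, 0.09, 1.55]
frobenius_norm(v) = 0.89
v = z @ b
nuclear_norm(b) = 0.91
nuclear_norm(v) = 0.93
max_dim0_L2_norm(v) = 0.65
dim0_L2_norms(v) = [0.56, 0.65, 0.24]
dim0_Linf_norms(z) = [1.44, 0.58]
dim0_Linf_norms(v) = [0.45, 0.52, 0.19]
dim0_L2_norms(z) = [1.81, 0.73]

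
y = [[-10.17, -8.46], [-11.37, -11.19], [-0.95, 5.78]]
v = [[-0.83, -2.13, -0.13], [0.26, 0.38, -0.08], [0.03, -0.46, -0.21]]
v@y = [[32.78, 30.11], [-6.89, -6.91], [5.12, 3.68]]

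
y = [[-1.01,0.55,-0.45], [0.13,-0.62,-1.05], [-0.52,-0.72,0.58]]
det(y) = 1.573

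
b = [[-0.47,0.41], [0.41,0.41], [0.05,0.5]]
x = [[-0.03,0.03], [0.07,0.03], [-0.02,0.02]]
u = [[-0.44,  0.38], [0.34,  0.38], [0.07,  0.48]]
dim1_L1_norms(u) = [0.82, 0.72, 0.55]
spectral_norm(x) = 0.08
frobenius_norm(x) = 0.09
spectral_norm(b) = 0.77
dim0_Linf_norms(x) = [0.07, 0.03]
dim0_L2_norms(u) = [0.56, 0.72]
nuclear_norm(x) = 0.12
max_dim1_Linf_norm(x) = 0.07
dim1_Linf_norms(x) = [0.03, 0.07, 0.02]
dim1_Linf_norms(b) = [0.47, 0.41, 0.5]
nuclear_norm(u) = 1.28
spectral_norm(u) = 0.72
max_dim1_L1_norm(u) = 0.82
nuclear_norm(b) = 1.39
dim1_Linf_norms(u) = [0.44, 0.38, 0.48]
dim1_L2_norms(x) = [0.04, 0.08, 0.03]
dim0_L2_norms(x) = [0.08, 0.05]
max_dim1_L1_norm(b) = 0.88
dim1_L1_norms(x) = [0.06, 0.1, 0.04]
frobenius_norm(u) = 0.91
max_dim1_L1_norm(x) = 0.1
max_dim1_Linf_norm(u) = 0.48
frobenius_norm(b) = 0.99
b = x + u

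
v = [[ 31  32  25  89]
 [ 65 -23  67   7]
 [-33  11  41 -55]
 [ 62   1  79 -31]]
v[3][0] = 62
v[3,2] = 79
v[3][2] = 79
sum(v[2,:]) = -36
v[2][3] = -55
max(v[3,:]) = 79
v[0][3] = 89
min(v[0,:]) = 25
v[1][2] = 67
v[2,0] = -33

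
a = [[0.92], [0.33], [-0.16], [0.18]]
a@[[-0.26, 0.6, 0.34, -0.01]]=[[-0.24,  0.55,  0.31,  -0.01], [-0.09,  0.20,  0.11,  -0.00], [0.04,  -0.1,  -0.05,  0.00], [-0.05,  0.11,  0.06,  -0.0]]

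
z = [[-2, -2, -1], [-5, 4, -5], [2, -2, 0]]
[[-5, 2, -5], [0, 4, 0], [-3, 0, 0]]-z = [[-3, 4, -4], [5, 0, 5], [-5, 2, 0]]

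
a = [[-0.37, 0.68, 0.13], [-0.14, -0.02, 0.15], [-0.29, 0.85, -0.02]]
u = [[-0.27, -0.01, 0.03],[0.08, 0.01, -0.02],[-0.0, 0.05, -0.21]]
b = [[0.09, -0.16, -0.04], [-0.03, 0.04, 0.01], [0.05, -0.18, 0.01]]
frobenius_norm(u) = 0.36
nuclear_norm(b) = 0.32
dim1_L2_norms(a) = [0.78, 0.21, 0.9]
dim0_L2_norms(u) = [0.28, 0.05, 0.21]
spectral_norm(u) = 0.29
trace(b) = 0.14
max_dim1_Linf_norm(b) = 0.18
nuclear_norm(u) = 0.50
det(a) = -0.00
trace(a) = -0.41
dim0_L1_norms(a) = [0.8, 1.55, 0.3]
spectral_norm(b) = 0.27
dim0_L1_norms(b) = [0.17, 0.38, 0.06]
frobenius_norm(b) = 0.27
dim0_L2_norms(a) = [0.49, 1.09, 0.2]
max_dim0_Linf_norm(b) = 0.18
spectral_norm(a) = 1.18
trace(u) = -0.47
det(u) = 0.00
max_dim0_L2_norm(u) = 0.28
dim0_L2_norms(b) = [0.11, 0.24, 0.04]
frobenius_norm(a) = 1.21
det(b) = -0.00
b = u @ a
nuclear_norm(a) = 1.44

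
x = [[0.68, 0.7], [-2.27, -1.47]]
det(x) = 0.59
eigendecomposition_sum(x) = [[(0.34+0.65j), 0.35+0.21j],[-1.13-0.68j, (-0.73+0.01j)]] + [[0.34-0.65j, 0.35-0.21j],[-1.13+0.68j, -0.73-0.01j]]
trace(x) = -0.79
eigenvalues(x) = [(-0.39+0.66j), (-0.39-0.66j)]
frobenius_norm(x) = 2.88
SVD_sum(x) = [[0.79,0.54], [-2.23,-1.53]] + [[-0.11, 0.16], [-0.04, 0.06]]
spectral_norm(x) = 2.87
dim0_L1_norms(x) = [2.95, 2.17]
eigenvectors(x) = [[0.41+0.25j,  (0.41-0.25j)], [(-0.87+0j),  -0.87-0.00j]]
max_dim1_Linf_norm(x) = 2.27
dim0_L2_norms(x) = [2.37, 1.63]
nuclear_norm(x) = 3.07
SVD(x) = [[-0.33, 0.94],[0.94, 0.33]] @ diag([2.86774449662439, 0.20552737550147182]) @ [[-0.83, -0.56], [-0.56, 0.83]]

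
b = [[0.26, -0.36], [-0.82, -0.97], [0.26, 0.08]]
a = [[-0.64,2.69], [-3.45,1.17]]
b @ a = [[1.08, 0.28], [3.87, -3.34], [-0.44, 0.79]]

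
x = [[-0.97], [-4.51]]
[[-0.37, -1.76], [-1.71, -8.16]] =x @ [[0.38, 1.81]]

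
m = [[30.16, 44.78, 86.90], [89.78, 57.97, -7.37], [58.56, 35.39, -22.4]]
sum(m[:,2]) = 57.13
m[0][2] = 86.9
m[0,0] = 30.16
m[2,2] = -22.4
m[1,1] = 57.97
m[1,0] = 89.78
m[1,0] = 89.78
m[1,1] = 57.97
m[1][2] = -7.37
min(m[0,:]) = 30.16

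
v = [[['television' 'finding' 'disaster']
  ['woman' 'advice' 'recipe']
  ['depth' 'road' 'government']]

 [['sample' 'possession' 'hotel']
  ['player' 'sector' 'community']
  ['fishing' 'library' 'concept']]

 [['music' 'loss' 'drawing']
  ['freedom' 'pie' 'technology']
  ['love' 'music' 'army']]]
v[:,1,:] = [['woman', 'advice', 'recipe'], ['player', 'sector', 'community'], ['freedom', 'pie', 'technology']]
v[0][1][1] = 'advice'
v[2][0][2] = 'drawing'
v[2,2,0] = 'love'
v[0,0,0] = 'television'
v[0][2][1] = 'road'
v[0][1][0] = 'woman'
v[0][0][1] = 'finding'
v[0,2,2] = 'government'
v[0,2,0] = 'depth'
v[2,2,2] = 'army'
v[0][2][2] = 'government'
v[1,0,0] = 'sample'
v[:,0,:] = [['television', 'finding', 'disaster'], ['sample', 'possession', 'hotel'], ['music', 'loss', 'drawing']]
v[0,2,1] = 'road'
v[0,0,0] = 'television'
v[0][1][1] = 'advice'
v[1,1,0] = 'player'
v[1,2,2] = 'concept'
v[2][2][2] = 'army'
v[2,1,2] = 'technology'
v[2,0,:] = ['music', 'loss', 'drawing']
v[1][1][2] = 'community'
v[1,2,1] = 'library'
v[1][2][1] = 'library'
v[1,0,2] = 'hotel'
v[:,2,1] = ['road', 'library', 'music']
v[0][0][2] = 'disaster'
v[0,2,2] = 'government'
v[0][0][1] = 'finding'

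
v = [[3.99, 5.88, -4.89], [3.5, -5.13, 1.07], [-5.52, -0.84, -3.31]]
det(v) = 257.58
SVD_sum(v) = [[2.24, 6.83, -4.3], [-1.02, -3.09, 1.95], [-0.12, -0.38, 0.24]] + [[1.52, -0.21, 0.47], [4.07, -0.55, 1.25], [-5.77, 0.78, -1.77]] + [[0.23,-0.74,-1.06], [0.45,-1.49,-2.13], [0.38,-1.24,-1.78]]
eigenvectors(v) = [[-0.87, -0.52, -0.01], [-0.2, 0.72, 0.65], [0.45, -0.45, 0.76]]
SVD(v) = [[-0.91, -0.21, 0.36], [0.41, -0.56, 0.72], [0.05, 0.80, 0.6]] @ diag([9.204344525865352, 7.6182045434619985, 3.6733501579821404]) @ [[-0.27,-0.82,0.51], [-0.95,0.13,-0.29], [0.17,-0.56,-0.81]]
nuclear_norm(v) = 20.50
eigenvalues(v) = [7.83, -8.34, -3.94]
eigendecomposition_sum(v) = [[5.98, 2.86, -2.35], [1.36, 0.65, -0.53], [-3.06, -1.47, 1.20]] + [[-2.0, 2.99, -2.58], [2.75, -4.11, 3.55], [-1.73, 2.59, -2.23]] + [[0.01, 0.03, 0.04], [-0.62, -1.67, -1.94], [-0.72, -1.96, -2.28]]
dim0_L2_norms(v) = [7.66, 7.85, 6.0]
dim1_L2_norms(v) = [8.63, 6.3, 6.49]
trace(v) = -4.45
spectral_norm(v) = 9.20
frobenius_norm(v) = 12.50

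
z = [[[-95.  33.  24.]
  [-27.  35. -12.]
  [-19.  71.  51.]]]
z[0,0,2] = 24.0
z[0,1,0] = -27.0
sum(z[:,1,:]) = -4.0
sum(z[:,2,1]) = 71.0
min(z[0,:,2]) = -12.0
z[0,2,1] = 71.0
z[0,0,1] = 33.0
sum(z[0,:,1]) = 139.0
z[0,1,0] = -27.0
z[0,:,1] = [33.0, 35.0, 71.0]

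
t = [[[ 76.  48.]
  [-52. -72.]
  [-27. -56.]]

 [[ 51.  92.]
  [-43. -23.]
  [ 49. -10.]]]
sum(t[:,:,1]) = -21.0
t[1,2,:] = [49.0, -10.0]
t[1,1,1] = -23.0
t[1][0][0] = 51.0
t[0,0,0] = 76.0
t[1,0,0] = 51.0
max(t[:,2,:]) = 49.0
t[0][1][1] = -72.0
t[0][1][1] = -72.0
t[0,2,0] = -27.0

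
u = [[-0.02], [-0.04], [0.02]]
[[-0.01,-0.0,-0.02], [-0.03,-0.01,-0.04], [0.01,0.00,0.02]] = u@[[0.64, 0.19, 1.04]]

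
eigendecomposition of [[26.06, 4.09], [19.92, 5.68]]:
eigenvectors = [[0.77, -0.17], [0.64, 0.99]]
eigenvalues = [29.48, 2.26]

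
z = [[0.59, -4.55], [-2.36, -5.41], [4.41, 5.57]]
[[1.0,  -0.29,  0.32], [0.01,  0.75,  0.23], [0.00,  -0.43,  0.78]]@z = [[2.69,  -1.20], [-0.75,  -2.82], [4.45,  6.67]]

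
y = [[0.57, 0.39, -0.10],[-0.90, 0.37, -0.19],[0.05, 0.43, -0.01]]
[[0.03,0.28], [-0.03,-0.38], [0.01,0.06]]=y @ [[0.04, 0.45],[0.01, 0.09],[0.01, 0.07]]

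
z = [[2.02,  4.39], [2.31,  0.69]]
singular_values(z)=[5.12, 1.71]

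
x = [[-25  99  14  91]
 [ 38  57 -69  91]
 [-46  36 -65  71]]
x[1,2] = -69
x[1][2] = -69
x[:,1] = [99, 57, 36]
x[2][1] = 36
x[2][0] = -46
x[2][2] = -65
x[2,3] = 71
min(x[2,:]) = -65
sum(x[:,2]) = -120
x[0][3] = 91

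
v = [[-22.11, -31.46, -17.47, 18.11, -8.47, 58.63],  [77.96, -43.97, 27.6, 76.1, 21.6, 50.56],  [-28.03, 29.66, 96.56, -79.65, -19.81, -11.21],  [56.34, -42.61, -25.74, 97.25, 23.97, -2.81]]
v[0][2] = -17.47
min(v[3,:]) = -42.61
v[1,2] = 27.6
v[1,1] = -43.97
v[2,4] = -19.81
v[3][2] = -25.74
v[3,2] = -25.74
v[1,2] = 27.6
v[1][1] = -43.97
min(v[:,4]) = -19.81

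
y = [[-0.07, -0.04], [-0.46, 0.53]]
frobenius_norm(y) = 0.71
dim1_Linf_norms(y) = [0.07, 0.53]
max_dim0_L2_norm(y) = 0.53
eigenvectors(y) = [[-0.81, 0.06],[-0.59, -1.0]]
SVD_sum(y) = [[-0.01, 0.01], [-0.46, 0.53]] + [[-0.06, -0.05], [0.0, 0.0]]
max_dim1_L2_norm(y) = 0.7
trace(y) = 0.46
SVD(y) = [[-0.02, -1.00], [-1.00, 0.02]] @ diag([0.7019607138432814, 0.07906425374738399]) @ [[0.66, -0.75], [0.75, 0.66]]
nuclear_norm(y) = 0.78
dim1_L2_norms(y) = [0.08, 0.7]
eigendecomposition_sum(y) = [[-0.09, -0.01],[-0.07, -0.00]] + [[0.02, -0.03], [-0.39, 0.53]]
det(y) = -0.06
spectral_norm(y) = 0.70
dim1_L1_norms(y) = [0.11, 0.99]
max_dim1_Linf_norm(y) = 0.53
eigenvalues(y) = [-0.1, 0.56]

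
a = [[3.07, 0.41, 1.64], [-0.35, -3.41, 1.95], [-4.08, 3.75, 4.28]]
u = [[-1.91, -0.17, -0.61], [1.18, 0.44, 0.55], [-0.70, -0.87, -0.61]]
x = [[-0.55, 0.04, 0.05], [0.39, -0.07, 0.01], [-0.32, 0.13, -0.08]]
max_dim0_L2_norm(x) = 0.75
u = x @ a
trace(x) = -0.70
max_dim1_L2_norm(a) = 7.0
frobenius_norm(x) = 0.77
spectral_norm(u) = 2.63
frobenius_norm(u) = 2.75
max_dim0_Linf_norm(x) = 0.55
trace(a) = 3.94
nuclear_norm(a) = 14.40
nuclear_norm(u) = 3.43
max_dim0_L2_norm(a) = 5.12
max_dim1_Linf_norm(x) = 0.55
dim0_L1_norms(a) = [7.5, 7.57, 7.87]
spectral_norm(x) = 0.76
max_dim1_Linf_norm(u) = 1.91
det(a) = -94.87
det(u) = -0.02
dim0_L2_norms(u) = [2.35, 0.99, 1.02]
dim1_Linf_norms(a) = [3.07, 3.41, 4.28]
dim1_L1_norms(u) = [2.69, 2.17, 2.18]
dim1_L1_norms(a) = [5.12, 5.71, 12.11]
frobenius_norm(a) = 8.77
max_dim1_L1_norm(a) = 12.11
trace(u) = -2.08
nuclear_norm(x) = 0.89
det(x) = 0.00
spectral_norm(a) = 7.05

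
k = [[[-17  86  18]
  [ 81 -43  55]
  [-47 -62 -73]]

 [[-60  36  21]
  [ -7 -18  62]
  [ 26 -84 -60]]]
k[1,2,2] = -60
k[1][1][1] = -18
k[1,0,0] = -60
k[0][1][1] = -43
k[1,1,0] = -7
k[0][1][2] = 55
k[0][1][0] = 81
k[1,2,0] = 26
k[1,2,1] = -84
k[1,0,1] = 36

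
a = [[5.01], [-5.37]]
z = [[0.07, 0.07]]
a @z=[[0.35, 0.35],[-0.38, -0.38]]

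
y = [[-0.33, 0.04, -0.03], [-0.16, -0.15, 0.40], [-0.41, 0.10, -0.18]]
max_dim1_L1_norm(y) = 0.71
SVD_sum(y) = [[-0.31, 0.06, -0.09], [-0.01, 0.00, -0.00], [-0.43, 0.08, -0.12]] + [[-0.02, -0.02, 0.06], [-0.15, -0.15, 0.40], [0.02, 0.02, -0.06]] + [[0.0, 0.00, 0.00], [-0.00, -0.00, -0.0], [-0.0, -0.0, -0.00]]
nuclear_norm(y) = 1.03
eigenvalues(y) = [-0.01, -0.17, -0.48]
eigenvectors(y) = [[-0.08, -0.24, 0.32],[-0.93, -0.97, -0.67],[-0.35, -0.04, 0.67]]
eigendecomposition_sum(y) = [[0.0,-0.0,-0.00], [0.04,-0.01,-0.02], [0.01,-0.00,-0.01]] + [[-0.14, -0.01, 0.06],[-0.59, -0.04, 0.24],[-0.03, -0.00, 0.01]] + [[-0.19, 0.05, -0.09], [0.39, -0.1, 0.18], [-0.4, 0.1, -0.18]]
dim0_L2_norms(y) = [0.55, 0.18, 0.44]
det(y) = -0.00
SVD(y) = [[-0.58, -0.14, -0.80], [-0.03, -0.98, 0.19], [-0.81, 0.13, 0.57]] @ diag([0.560337291767706, 0.46476270875506986, 0.004212363360721692]) @ [[0.95, -0.18, 0.27], [0.32, 0.33, -0.89], [-0.07, -0.93, -0.37]]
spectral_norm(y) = 0.56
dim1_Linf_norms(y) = [0.33, 0.4, 0.41]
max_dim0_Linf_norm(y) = 0.41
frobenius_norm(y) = 0.73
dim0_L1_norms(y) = [0.9, 0.29, 0.61]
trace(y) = -0.66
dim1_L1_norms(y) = [0.4, 0.71, 0.69]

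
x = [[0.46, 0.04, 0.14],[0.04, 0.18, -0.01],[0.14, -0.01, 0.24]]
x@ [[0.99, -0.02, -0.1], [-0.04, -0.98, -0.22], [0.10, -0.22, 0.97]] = [[0.47, -0.08, 0.08], [0.03, -0.18, -0.05], [0.16, -0.05, 0.22]]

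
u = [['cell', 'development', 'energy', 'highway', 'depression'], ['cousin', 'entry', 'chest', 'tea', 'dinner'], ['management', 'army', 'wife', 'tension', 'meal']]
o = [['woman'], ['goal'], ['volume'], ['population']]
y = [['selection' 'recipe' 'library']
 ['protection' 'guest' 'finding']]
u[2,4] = 'meal'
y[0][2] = 'library'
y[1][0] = 'protection'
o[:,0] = ['woman', 'goal', 'volume', 'population']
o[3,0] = 'population'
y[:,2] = ['library', 'finding']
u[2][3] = 'tension'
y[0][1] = 'recipe'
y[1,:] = ['protection', 'guest', 'finding']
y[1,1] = 'guest'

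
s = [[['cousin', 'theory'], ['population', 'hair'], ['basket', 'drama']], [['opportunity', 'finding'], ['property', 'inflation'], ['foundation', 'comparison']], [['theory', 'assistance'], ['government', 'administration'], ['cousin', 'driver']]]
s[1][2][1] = 'comparison'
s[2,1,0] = 'government'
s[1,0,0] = 'opportunity'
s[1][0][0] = 'opportunity'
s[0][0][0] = 'cousin'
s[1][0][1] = 'finding'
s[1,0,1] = 'finding'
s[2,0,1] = 'assistance'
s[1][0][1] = 'finding'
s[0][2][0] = 'basket'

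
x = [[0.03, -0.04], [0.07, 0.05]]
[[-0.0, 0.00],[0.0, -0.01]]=x@[[0.0, -0.02], [0.03, -0.13]]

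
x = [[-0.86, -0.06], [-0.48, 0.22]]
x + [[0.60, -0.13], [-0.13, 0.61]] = [[-0.26, -0.19], [-0.61, 0.83]]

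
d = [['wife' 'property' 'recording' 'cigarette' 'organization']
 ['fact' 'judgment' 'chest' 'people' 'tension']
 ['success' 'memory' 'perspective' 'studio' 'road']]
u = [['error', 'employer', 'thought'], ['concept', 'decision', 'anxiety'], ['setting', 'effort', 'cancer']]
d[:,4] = ['organization', 'tension', 'road']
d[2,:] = ['success', 'memory', 'perspective', 'studio', 'road']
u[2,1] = 'effort'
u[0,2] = 'thought'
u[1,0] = 'concept'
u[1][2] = 'anxiety'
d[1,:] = ['fact', 'judgment', 'chest', 'people', 'tension']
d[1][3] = 'people'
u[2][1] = 'effort'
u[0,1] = 'employer'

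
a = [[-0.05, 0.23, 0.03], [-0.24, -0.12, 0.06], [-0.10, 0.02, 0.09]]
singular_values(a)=[0.3, 0.24, 0.05]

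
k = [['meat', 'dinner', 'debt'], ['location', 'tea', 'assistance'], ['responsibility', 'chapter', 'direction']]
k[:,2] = ['debt', 'assistance', 'direction']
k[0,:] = ['meat', 'dinner', 'debt']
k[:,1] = ['dinner', 'tea', 'chapter']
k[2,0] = 'responsibility'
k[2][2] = 'direction'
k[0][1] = 'dinner'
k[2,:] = ['responsibility', 'chapter', 'direction']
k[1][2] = 'assistance'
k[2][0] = 'responsibility'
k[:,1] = ['dinner', 'tea', 'chapter']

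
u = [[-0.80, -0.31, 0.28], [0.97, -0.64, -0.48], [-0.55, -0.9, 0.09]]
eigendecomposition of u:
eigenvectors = [[0.38,-0.47,0.15], [-0.12,-0.2,0.69], [0.92,-0.86,0.7]]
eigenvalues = [-0.02, -0.42, -0.91]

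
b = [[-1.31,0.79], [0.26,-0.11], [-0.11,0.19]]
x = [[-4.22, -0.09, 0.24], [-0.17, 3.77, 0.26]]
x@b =[[5.48,-3.28],[1.17,-0.5]]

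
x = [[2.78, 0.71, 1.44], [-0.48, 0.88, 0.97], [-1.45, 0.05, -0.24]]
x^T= [[2.78, -0.48, -1.45], [0.71, 0.88, 0.05], [1.44, 0.97, -0.24]]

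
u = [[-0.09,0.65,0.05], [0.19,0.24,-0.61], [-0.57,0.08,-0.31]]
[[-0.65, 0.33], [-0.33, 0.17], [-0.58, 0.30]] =u@ [[0.68, -0.35], [-0.93, 0.48], [0.39, -0.2]]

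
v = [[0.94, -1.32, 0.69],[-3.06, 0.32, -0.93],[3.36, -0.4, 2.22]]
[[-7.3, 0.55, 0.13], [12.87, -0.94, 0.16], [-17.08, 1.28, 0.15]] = v @ [[-3.28, 0.23, -0.14], [1.95, -0.15, -0.06], [-2.38, 0.2, 0.27]]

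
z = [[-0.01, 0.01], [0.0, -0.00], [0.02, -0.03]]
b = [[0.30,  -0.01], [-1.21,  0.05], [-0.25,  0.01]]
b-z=[[0.31, -0.02], [-1.21, 0.05], [-0.27, 0.04]]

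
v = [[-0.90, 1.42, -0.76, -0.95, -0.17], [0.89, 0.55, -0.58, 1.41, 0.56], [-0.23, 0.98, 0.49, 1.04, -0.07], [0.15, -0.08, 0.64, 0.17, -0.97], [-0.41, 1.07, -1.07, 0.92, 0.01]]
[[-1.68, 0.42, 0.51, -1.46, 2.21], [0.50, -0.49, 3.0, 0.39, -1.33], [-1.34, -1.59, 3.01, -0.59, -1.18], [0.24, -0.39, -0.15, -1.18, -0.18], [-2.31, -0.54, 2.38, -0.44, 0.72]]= v @ [[2.17, 0.52, 0.28, -0.36, -0.53], [-0.13, -0.30, 1.65, -0.92, 0.0], [0.44, -0.69, 0.4, -0.07, -1.14], [-0.88, -0.81, 1.25, 0.34, -0.77], [0.24, -0.09, 0.55, 1.25, -0.78]]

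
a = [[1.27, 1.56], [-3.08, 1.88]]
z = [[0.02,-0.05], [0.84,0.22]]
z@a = [[0.18, -0.06],[0.39, 1.72]]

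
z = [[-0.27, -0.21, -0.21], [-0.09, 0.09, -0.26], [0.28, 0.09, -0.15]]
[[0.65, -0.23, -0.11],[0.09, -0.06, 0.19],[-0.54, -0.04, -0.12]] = z @ [[-1.70, -0.11, -0.87], [-0.86, 0.73, 1.54], [-0.06, 0.52, 0.12]]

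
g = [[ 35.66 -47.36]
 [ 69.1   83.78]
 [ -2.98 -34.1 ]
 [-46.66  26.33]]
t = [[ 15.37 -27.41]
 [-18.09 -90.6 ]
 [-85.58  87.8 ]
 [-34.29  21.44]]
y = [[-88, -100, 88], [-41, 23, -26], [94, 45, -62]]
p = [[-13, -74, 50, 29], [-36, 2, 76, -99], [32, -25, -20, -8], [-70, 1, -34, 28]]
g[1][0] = 69.1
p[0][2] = 50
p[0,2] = 50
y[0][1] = -100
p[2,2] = -20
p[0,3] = 29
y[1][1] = 23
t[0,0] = 15.37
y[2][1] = 45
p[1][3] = -99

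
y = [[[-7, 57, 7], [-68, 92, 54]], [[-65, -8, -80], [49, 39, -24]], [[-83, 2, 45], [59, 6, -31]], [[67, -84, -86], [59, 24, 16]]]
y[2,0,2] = 45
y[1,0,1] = -8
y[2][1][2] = -31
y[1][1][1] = 39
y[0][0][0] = -7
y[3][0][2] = -86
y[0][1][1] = 92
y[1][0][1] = -8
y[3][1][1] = 24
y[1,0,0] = -65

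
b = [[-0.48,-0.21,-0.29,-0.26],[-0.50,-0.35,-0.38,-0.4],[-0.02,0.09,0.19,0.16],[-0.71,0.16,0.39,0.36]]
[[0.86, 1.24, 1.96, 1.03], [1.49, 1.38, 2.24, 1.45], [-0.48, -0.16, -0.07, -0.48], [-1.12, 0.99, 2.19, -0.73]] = b @ [[0.32, -1.9, -3.60, -0.43], [-3.95, -0.63, 0.21, -0.68], [-0.29, -1.45, 1.23, -0.66], [-0.4, 0.85, -2.44, -1.87]]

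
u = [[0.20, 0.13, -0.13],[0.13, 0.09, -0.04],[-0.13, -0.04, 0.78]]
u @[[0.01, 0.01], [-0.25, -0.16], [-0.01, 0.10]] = [[-0.03,  -0.03],  [-0.02,  -0.02],  [0.0,  0.08]]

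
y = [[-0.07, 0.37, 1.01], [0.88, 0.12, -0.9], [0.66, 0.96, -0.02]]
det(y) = 0.500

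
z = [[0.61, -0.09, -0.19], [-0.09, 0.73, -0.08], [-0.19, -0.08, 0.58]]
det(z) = 0.22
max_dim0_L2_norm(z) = 0.74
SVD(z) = [[0.75, -0.14, -0.65], [-0.43, -0.85, -0.31], [-0.51, 0.52, -0.69]] @ diag([0.79133877857007, 0.7636354791344028, 0.3650257422955269]) @ [[0.75, -0.43, -0.51], [-0.14, -0.85, 0.52], [-0.65, -0.31, -0.69]]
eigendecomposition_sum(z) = [[0.15, 0.07, 0.16], [0.07, 0.04, 0.08], [0.16, 0.08, 0.17]] + [[0.44, -0.26, -0.30],[-0.26, 0.15, 0.17],[-0.3, 0.17, 0.20]] + [[0.02, 0.09, -0.06], [0.09, 0.55, -0.33], [-0.06, -0.33, 0.20]]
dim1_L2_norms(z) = [0.65, 0.74, 0.62]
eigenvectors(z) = [[-0.65, -0.75, -0.14], [-0.31, 0.43, -0.85], [-0.69, 0.51, 0.52]]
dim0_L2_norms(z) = [0.65, 0.74, 0.62]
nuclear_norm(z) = 1.92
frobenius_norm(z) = 1.16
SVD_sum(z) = [[0.44, -0.26, -0.3], [-0.26, 0.15, 0.17], [-0.3, 0.17, 0.20]] + [[0.02,0.09,-0.06], [0.09,0.55,-0.33], [-0.06,-0.33,0.2]] + [[0.15, 0.07, 0.16], [0.07, 0.04, 0.08], [0.16, 0.08, 0.17]]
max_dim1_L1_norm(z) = 0.9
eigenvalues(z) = [0.37, 0.79, 0.76]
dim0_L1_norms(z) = [0.89, 0.9, 0.85]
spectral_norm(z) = 0.79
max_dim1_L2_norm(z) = 0.74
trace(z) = 1.92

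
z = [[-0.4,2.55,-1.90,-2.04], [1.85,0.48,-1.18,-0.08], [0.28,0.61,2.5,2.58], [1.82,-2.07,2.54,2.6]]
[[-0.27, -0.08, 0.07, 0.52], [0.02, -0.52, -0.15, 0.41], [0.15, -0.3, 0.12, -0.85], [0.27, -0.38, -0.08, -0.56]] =z @ [[-0.01, -0.26, -0.04, 0.13], [-0.05, -0.12, 0.05, -0.04], [-0.06, -0.01, 0.09, -0.15], [0.13, -0.05, -0.05, -0.19]]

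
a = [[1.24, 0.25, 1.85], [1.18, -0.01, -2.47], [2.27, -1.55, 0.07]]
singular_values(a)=[3.18, 2.99, 1.0]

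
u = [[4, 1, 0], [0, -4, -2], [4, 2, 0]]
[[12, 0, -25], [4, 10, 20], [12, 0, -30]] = u @ [[3, 0, -5], [0, 0, -5], [-2, -5, 0]]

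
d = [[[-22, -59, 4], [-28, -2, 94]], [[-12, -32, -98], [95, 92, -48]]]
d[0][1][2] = 94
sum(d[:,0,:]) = -219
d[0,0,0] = -22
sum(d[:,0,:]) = -219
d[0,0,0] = -22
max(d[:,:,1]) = 92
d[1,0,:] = [-12, -32, -98]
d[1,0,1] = -32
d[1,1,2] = -48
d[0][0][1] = -59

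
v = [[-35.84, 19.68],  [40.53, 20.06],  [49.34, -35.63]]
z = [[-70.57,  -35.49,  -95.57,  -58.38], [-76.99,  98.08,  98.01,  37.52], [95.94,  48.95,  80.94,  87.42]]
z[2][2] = 80.94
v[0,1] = 19.68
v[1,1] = 20.06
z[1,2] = 98.01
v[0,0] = -35.84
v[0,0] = -35.84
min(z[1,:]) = -76.99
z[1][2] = 98.01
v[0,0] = -35.84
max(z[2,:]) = 95.94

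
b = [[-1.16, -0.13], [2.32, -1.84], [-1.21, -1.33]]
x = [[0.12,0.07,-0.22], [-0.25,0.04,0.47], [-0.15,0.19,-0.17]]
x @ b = [[0.29, 0.15], [-0.19, -0.67], [0.82, -0.10]]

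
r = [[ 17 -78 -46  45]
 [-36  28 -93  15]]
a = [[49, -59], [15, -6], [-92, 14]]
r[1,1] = 28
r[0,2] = -46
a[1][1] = -6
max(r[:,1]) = 28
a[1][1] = -6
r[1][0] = -36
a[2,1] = 14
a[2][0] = -92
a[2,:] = [-92, 14]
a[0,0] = 49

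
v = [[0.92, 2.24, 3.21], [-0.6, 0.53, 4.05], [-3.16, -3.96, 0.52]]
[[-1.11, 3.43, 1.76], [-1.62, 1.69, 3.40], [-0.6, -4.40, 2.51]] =v @ [[0.82, 0.57, -0.07], [-0.53, 0.71, -0.46], [-0.21, 0.41, 0.89]]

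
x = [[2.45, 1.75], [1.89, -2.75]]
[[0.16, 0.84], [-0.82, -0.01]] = x@ [[-0.10, 0.23], [0.23, 0.16]]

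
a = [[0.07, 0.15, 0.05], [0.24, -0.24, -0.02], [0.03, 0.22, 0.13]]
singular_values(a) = [0.4, 0.23, 0.04]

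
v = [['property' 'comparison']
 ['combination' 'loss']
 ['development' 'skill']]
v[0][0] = 'property'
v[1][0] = 'combination'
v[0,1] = 'comparison'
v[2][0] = 'development'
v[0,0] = 'property'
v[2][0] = 'development'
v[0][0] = 'property'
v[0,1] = 'comparison'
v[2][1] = 'skill'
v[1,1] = 'loss'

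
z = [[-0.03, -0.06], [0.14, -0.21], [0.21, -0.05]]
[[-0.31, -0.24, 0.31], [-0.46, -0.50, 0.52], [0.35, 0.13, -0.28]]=z @[[2.61, 1.4, -2.31], [3.91, 3.33, -4.04]]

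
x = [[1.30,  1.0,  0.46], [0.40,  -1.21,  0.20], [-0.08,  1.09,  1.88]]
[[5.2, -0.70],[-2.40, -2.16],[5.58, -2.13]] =x @ [[1.41, -0.81], [2.69, 1.21], [1.47, -1.87]]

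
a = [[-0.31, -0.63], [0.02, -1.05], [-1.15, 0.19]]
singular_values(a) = [1.25, 1.18]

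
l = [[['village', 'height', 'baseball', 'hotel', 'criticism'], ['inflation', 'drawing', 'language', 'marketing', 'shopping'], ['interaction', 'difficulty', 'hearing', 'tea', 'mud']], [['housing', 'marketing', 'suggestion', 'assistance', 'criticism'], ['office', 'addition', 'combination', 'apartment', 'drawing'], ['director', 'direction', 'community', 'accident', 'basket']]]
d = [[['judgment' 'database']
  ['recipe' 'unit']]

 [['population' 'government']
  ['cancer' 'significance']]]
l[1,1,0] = 'office'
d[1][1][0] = 'cancer'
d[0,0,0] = 'judgment'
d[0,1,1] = 'unit'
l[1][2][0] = 'director'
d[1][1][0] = 'cancer'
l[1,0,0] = 'housing'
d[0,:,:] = [['judgment', 'database'], ['recipe', 'unit']]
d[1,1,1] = 'significance'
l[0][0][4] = 'criticism'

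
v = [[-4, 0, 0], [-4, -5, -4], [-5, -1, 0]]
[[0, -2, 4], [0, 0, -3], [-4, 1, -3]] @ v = [[-12, 6, 8], [15, 3, 0], [27, -2, -4]]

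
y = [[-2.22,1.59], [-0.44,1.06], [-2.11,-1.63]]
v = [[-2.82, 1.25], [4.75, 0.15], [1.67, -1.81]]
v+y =[[-5.04, 2.84], [4.31, 1.21], [-0.44, -3.44]]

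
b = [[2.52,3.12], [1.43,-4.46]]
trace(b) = -1.94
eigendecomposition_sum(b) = [[2.88, 1.19], [0.54, 0.22]] + [[-0.36,1.93], [0.89,-4.68]]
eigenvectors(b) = [[0.98, -0.38], [0.19, 0.92]]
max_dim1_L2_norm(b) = 4.68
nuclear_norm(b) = 8.33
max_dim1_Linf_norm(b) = 4.46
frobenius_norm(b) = 6.17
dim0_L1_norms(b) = [3.95, 7.58]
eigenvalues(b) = [3.11, -5.05]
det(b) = -15.70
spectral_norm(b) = 5.45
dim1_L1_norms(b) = [5.64, 5.89]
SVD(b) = [[-0.60, 0.80], [0.8, 0.6]] @ diag([5.452459166314763, 2.8795814000771216]) @ [[-0.07, -1.00], [1.0, -0.07]]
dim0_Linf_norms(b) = [2.52, 4.46]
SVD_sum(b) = [[0.23, 3.28], [-0.30, -4.34]] + [[2.29,  -0.16], [1.73,  -0.12]]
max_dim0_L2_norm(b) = 5.44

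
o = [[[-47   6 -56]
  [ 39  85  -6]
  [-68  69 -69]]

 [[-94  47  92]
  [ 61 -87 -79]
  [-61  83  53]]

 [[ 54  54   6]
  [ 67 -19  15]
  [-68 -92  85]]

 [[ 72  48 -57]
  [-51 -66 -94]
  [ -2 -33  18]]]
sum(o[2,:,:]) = 102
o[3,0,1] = 48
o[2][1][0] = 67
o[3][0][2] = -57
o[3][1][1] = -66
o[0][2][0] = -68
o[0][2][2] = -69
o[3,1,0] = -51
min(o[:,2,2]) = -69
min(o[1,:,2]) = -79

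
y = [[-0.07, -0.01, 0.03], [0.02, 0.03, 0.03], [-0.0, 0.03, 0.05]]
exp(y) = [[0.93, -0.01, 0.03], [0.02, 1.03, 0.03], [0.00, 0.03, 1.05]]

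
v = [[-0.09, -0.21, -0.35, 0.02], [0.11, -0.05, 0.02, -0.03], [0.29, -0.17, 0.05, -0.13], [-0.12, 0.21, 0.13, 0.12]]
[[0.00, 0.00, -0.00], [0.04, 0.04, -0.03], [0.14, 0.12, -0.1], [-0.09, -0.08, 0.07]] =v @ [[0.07, 0.06, -0.05], [-0.53, -0.45, 0.38], [0.29, 0.24, -0.21], [-0.08, -0.07, 0.06]]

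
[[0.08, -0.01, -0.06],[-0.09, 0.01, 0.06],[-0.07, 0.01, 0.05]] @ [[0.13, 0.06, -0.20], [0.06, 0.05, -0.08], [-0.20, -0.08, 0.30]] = [[0.02, 0.01, -0.03], [-0.02, -0.01, 0.04], [-0.02, -0.01, 0.03]]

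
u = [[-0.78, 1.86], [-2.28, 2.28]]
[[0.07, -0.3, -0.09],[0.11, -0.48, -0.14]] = u @ [[-0.02,0.08,0.02], [0.03,-0.13,-0.04]]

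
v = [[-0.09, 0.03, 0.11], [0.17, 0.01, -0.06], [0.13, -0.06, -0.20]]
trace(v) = -0.28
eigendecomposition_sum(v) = [[-0.09, 0.03, 0.11], [0.08, -0.03, -0.1], [0.15, -0.05, -0.19]] + [[-0.0, -0.0, -0.00], [0.01, 0.0, 0.0], [-0.00, -0.0, -0.0]] + [[0.0, 0.0, 0.0], [0.08, 0.03, 0.03], [-0.02, -0.01, -0.01]]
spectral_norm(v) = 0.32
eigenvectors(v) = [[0.46, -0.21, -0.02], [-0.4, 0.89, -0.97], [-0.79, -0.41, 0.24]]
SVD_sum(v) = [[-0.10,0.02,0.1], [0.11,-0.03,-0.11], [0.17,-0.04,-0.17]] + [[0.01,0.01,0.01], [0.06,0.04,0.05], [-0.04,-0.02,-0.03]] + [[-0.00,0.0,-0.0], [-0.0,0.0,-0.00], [-0.00,0.0,-0.0]]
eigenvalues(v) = [-0.31, -0.0, 0.03]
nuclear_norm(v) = 0.43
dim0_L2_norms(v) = [0.23, 0.07, 0.24]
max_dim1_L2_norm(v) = 0.25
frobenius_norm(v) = 0.34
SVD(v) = [[-0.45,-0.13,0.88], [0.49,-0.86,0.12], [0.75,0.49,0.45]] @ diag([0.3220449322682237, 0.10240354941259058, 0.0007580686369283148]) @ [[0.69,-0.17,-0.71],[-0.7,-0.41,-0.58],[-0.19,0.9,-0.4]]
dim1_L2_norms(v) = [0.15, 0.18, 0.25]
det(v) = 0.00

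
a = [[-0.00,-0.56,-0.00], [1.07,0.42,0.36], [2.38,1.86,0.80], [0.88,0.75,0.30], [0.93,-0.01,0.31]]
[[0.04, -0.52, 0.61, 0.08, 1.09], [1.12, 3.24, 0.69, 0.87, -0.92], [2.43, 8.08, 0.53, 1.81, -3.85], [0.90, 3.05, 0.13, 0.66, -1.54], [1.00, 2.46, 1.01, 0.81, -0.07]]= a @ [[0.63, 1.9, 1.02, 1.12, -0.39], [-0.07, 0.93, -1.09, -0.14, -1.95], [1.32, 2.28, 0.16, -0.74, 0.88]]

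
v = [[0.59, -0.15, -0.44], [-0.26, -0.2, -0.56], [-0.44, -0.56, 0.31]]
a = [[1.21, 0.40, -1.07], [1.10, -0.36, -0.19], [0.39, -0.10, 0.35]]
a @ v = [[1.08, 0.34, -1.09], [0.83, 0.01, -0.34], [0.1, -0.23, -0.01]]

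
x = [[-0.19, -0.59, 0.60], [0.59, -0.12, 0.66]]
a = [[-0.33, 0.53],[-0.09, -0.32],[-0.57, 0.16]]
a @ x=[[0.38, 0.13, 0.15],  [-0.17, 0.09, -0.27],  [0.20, 0.32, -0.24]]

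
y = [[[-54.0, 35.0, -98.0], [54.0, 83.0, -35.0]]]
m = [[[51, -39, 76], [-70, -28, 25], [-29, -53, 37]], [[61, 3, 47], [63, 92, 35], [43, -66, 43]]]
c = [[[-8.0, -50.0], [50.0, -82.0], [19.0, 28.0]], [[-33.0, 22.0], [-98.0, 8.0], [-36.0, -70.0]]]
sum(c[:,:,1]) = -144.0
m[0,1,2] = 25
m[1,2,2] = 43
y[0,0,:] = [-54.0, 35.0, -98.0]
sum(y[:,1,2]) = -35.0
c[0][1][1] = -82.0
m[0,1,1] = -28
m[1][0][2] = 47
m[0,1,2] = 25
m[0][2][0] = -29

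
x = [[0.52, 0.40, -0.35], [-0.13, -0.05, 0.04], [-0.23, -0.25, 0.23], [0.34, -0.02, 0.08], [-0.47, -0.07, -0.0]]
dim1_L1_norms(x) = [1.27, 0.22, 0.71, 0.44, 0.54]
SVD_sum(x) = [[0.60, 0.33, -0.26],[-0.12, -0.06, 0.05],[-0.31, -0.17, 0.14],[0.2, 0.11, -0.09],[-0.34, -0.19, 0.15]] + [[-0.08, 0.07, -0.09], [-0.01, 0.01, -0.01], [0.08, -0.08, 0.10], [0.14, -0.13, 0.16], [-0.13, 0.12, -0.15]] + [[0.00, -0.00, -0.0], [-0.00, 0.00, 0.0], [0.0, -0.0, -0.00], [-0.00, 0.0, 0.00], [-0.00, 0.00, 0.0]]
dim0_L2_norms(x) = [0.82, 0.48, 0.43]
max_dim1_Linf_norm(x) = 0.52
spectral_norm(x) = 0.97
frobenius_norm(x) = 1.04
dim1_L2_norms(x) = [0.74, 0.14, 0.41, 0.35, 0.48]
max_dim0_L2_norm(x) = 0.82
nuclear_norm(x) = 1.37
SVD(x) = [[-0.76, 0.35, -0.12],[0.15, 0.05, 0.83],[0.40, -0.37, -0.43],[-0.25, -0.64, 0.34],[0.43, 0.57, 0.09]] @ diag([0.965453251441298, 0.39782857328451104, 0.005696100406060819]) @ [[-0.82, -0.45, 0.35],[-0.56, 0.51, -0.65],[-0.11, 0.73, 0.67]]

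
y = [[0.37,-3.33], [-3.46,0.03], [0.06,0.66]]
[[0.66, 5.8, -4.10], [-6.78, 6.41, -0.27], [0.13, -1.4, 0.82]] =y @ [[1.96, -1.87, 0.09], [0.02, -1.95, 1.24]]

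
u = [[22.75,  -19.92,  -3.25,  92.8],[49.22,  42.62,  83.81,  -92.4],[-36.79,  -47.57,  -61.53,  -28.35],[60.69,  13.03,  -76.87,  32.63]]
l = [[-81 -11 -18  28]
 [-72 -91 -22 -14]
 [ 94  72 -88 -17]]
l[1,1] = -91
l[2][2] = -88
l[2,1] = 72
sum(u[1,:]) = 83.25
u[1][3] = -92.4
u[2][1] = -47.57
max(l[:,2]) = -18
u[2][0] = -36.79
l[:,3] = [28, -14, -17]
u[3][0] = 60.69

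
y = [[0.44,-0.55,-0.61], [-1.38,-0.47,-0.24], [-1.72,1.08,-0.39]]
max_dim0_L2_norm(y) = 2.25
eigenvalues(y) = [(1.49+0j), (-0.96+0.45j), (-0.96-0.45j)]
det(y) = 1.67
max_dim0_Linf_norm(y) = 1.72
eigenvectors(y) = [[(-0.6+0j), -0.29+0.15j, (-0.29-0.15j)],[0.33+0.00j, -0.76+0.00j, -0.76-0.00j],[0.73+0.00j, 0.13+0.55j, (0.13-0.55j)]]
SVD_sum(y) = [[0.48, -0.17, 0.07], [-1.08, 0.39, -0.15], [-1.88, 0.68, -0.27]] + [[-0.16, -0.52, -0.20], [-0.25, -0.80, -0.3], [0.10, 0.32, 0.12]] + [[0.12, 0.14, -0.48],  [-0.05, -0.06, 0.21],  [0.06, 0.07, -0.25]]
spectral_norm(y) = 2.38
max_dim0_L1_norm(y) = 3.54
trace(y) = -0.42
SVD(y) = [[-0.22, -0.52, 0.83], [0.49, -0.79, -0.37], [0.85, 0.32, 0.42]] @ diag([2.3845119052231745, 1.119082397331785, 0.6243056637826531]) @ [[-0.93, 0.34, -0.13], [0.28, 0.90, 0.34], [0.23, 0.28, -0.93]]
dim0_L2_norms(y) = [2.25, 1.3, 0.76]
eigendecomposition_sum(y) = [[0.95-0.00j, (-0.41-0j), -0.26-0.00j], [(-0.53+0j), 0.23+0.00j, 0.14+0.00j], [(-1.17+0j), (0.5+0j), 0.32+0.00j]] + [[(-0.26-0.1j), -0.07+0.19j, -0.18-0.16j], [(-0.43-0.47j), -0.35+0.32j, (-0.19-0.53j)], [(-0.27+0.39j), (0.29+0.2j), -0.35+0.23j]] + [[(-0.26+0.1j), -0.07-0.19j, (-0.18+0.16j)], [-0.43+0.47j, -0.35-0.32j, -0.19+0.53j], [(-0.27-0.39j), 0.29-0.20j, -0.35-0.23j]]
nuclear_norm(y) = 4.13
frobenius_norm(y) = 2.71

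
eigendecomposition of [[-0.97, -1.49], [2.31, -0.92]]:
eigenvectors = [[(0.01-0.63j), 0.01+0.63j],[(-0.78+0j), (-0.78-0j)]]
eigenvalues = [(-0.94+1.86j), (-0.94-1.86j)]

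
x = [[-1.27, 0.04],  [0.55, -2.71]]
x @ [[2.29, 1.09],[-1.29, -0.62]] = [[-2.96, -1.41],[4.76, 2.28]]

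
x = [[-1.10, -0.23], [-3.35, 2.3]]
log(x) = [[(0.31+2.97j),(-0.04+0.19j)], [(-0.57+2.75j),0.89+0.18j]]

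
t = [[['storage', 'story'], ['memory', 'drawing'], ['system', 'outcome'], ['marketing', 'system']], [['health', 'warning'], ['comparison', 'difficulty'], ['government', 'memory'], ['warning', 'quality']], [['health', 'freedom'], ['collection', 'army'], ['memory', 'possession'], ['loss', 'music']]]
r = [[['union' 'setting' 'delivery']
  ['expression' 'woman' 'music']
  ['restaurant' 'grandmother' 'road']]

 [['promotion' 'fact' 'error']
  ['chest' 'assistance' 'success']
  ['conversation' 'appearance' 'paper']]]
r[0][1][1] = 'woman'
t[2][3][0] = 'loss'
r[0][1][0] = 'expression'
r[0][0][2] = 'delivery'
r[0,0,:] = ['union', 'setting', 'delivery']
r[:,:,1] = [['setting', 'woman', 'grandmother'], ['fact', 'assistance', 'appearance']]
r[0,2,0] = 'restaurant'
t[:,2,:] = [['system', 'outcome'], ['government', 'memory'], ['memory', 'possession']]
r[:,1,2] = ['music', 'success']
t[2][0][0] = 'health'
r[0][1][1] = 'woman'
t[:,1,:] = [['memory', 'drawing'], ['comparison', 'difficulty'], ['collection', 'army']]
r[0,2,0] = 'restaurant'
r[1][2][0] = 'conversation'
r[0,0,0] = 'union'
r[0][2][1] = 'grandmother'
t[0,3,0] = 'marketing'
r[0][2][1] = 'grandmother'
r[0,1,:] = ['expression', 'woman', 'music']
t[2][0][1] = 'freedom'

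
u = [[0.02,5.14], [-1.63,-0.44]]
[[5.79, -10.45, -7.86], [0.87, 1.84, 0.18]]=u @[[-0.84, -0.58, 0.30], [1.13, -2.03, -1.53]]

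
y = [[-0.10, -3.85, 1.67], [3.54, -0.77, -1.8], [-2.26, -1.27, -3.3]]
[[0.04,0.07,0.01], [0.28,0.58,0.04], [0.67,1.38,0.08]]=y @[[-0.02, -0.04, -0.0], [-0.08, -0.16, -0.01], [-0.16, -0.33, -0.02]]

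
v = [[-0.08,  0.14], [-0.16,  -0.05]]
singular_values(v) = [0.18, 0.15]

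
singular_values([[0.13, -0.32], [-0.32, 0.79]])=[0.92, 0.0]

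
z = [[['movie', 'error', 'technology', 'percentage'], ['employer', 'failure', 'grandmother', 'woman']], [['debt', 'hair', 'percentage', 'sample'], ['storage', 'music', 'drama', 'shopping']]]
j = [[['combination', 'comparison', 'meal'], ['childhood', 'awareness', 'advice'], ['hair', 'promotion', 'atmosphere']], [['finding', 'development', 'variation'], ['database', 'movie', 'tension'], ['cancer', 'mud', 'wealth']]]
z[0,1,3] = 'woman'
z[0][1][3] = 'woman'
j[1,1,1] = 'movie'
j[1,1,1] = 'movie'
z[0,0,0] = 'movie'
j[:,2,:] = [['hair', 'promotion', 'atmosphere'], ['cancer', 'mud', 'wealth']]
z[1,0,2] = 'percentage'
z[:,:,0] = [['movie', 'employer'], ['debt', 'storage']]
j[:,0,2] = ['meal', 'variation']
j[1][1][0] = 'database'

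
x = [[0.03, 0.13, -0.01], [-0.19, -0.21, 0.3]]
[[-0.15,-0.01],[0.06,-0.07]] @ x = [[-0.00, -0.02, -0.0],[0.02, 0.02, -0.02]]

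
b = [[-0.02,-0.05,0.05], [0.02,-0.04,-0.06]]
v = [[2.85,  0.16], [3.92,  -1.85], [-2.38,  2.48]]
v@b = [[-0.05,  -0.15,  0.13], [-0.12,  -0.12,  0.31], [0.10,  0.02,  -0.27]]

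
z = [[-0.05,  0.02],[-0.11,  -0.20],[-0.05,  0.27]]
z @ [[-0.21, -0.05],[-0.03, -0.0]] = [[0.01, 0.0], [0.03, 0.01], [0.00, 0.00]]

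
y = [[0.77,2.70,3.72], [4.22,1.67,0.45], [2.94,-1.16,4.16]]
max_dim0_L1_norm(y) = 8.33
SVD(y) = [[-0.55, 0.47, -0.69], [-0.49, -0.85, -0.18], [-0.68, 0.24, 0.70]] @ diag([6.941224873904115, 3.479892778925958, 3.086364122567812]) @ [[-0.65, -0.22, -0.73], [-0.72, -0.13, 0.68], [0.24, -0.97, 0.08]]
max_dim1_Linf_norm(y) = 4.22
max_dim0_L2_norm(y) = 5.6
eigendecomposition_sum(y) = [[-1.89, 1.22, 0.87], [1.51, -0.98, -0.69], [0.98, -0.63, -0.45]] + [[2.54, 0.4, 4.29], [2.46, 0.38, 4.16], [2.06, 0.32, 3.48]] + [[0.12, 1.08, -1.44], [0.25, 2.27, -3.02], [-0.09, -0.85, 1.13]]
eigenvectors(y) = [[0.72, -0.62, -0.41], [-0.58, -0.60, -0.86], [-0.37, -0.50, 0.32]]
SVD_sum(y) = [[2.46, 0.83, 2.78], [2.21, 0.75, 2.5], [3.03, 1.03, 3.42]] + [[-1.18, -0.21, 1.10], [2.14, 0.37, -2.01], [-0.61, -0.11, 0.57]] + [[-0.52, 2.07, -0.17], [-0.14, 0.55, -0.04], [0.52, -2.08, 0.17]]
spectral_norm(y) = 6.94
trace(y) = 6.60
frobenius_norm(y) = 8.36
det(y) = -74.55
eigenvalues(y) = [-3.31, 6.4, 3.51]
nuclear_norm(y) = 13.51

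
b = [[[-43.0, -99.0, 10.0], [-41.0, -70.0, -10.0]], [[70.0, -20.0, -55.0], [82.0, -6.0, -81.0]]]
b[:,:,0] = [[-43.0, -41.0], [70.0, 82.0]]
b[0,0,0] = -43.0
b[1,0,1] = -20.0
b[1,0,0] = 70.0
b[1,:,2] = [-55.0, -81.0]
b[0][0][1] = -99.0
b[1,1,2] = -81.0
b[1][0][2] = -55.0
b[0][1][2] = -10.0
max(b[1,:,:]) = 82.0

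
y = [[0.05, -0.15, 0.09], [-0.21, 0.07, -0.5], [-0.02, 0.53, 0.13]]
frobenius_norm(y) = 0.79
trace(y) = 0.25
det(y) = -0.00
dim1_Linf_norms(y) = [0.15, 0.5, 0.53]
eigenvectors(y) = [[(-0.92+0j), (0.17+0.16j), (0.17-0.16j)], [(-0.13+0j), (0.01-0.66j), 0.01+0.66j], [(0.37+0j), (-0.72+0j), (-0.72-0j)]]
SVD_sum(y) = [[-0.00, -0.00, -0.01], [-0.09, -0.23, -0.31], [0.09, 0.24, 0.32]] + [[0.06,-0.15,0.09],  [-0.12,0.30,-0.19],  [-0.11,0.29,-0.19]] + [[-0.00, -0.00, 0.0], [-0.00, -0.0, 0.00], [-0.00, -0.0, 0.0]]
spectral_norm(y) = 0.57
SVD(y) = [[-0.01, 0.33, 0.94], [-0.70, -0.68, 0.23], [0.72, -0.65, 0.24]] @ diag([0.5677301633144127, 0.554932883225835, 0.005653032606680963]) @ [[0.23, 0.59, 0.78], [0.31, -0.8, 0.51], [-0.92, -0.12, 0.37]]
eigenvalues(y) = [(-0.01+0j), (0.13+0.49j), (0.13-0.49j)]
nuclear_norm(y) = 1.13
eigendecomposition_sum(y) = [[-0.01-0.00j, -0.00+0.00j, -0.00+0.00j], [-0.00-0.00j, -0.00+0.00j, (-0+0j)], [0.00+0.00j, 0.00-0.00j, 0.00-0.00j]] + [[0.03-0.03j, -0.07-0.05j, (0.05-0.08j)], [(-0.1-0.01j), 0.04+0.24j, (-0.25+0.06j)], [(-0.01+0.11j), 0.26-0.04j, 0.06+0.27j]] + [[0.03+0.03j, -0.07+0.05j, (0.05+0.08j)], [(-0.1+0.01j), 0.04-0.24j, -0.25-0.06j], [-0.01-0.11j, (0.26+0.04j), 0.06-0.27j]]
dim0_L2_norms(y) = [0.22, 0.56, 0.52]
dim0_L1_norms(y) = [0.28, 0.75, 0.72]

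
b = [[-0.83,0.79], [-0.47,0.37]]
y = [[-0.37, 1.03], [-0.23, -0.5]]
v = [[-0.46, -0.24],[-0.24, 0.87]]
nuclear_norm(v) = 1.41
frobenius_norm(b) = 1.29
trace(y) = -0.87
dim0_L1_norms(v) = [0.7, 1.11]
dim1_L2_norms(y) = [1.09, 0.55]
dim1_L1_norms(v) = [0.7, 1.11]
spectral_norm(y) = 1.17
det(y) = 0.42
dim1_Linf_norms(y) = [1.03, 0.5]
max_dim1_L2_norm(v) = 0.9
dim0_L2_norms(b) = [0.95, 0.87]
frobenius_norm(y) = 1.23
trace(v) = 0.41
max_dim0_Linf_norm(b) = 0.83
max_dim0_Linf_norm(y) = 1.03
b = v + y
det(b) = 0.06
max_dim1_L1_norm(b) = 1.62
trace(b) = -0.46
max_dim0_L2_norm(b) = 0.95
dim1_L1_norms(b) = [1.62, 0.84]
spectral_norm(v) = 0.91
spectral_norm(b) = 1.29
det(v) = -0.46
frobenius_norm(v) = 1.04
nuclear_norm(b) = 1.34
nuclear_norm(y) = 1.53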